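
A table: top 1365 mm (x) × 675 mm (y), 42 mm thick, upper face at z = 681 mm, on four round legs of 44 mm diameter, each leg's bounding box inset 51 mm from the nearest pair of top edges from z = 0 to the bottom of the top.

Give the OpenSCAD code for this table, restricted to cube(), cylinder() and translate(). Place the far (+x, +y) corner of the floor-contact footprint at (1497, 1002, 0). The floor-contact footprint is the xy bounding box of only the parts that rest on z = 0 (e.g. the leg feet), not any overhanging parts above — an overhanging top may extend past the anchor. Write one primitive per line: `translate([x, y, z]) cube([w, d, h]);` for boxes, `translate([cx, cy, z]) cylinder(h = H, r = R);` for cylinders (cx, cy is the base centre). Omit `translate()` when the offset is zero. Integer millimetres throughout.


translate([183, 378, 639]) cube([1365, 675, 42]);
translate([256, 451, 0]) cylinder(h = 639, r = 22);
translate([1475, 451, 0]) cylinder(h = 639, r = 22);
translate([256, 980, 0]) cylinder(h = 639, r = 22);
translate([1475, 980, 0]) cylinder(h = 639, r = 22);


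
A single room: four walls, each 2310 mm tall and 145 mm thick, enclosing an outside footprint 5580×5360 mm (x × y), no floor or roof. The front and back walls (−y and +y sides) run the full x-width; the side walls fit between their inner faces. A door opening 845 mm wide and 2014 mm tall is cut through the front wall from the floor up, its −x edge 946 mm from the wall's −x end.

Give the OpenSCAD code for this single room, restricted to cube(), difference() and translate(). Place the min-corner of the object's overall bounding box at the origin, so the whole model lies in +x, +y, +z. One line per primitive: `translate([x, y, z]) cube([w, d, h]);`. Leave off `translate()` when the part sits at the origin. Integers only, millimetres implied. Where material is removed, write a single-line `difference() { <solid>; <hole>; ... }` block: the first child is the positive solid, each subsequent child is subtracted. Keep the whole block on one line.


difference() { cube([5580, 145, 2310]); translate([946, 0, 0]) cube([845, 145, 2014]); }
translate([0, 5215, 0]) cube([5580, 145, 2310]);
translate([0, 145, 0]) cube([145, 5070, 2310]);
translate([5435, 145, 0]) cube([145, 5070, 2310]);


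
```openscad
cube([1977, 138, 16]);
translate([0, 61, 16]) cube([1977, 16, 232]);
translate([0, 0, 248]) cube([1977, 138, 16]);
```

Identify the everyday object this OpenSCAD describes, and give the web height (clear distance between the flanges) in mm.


An I-beam. The web height is 232 mm.

Two wide flanges with a thin centred web — an I-beam. Overall 264 mm minus two 16 mm flanges gives a web of 264 − 2·16 = 232 mm.


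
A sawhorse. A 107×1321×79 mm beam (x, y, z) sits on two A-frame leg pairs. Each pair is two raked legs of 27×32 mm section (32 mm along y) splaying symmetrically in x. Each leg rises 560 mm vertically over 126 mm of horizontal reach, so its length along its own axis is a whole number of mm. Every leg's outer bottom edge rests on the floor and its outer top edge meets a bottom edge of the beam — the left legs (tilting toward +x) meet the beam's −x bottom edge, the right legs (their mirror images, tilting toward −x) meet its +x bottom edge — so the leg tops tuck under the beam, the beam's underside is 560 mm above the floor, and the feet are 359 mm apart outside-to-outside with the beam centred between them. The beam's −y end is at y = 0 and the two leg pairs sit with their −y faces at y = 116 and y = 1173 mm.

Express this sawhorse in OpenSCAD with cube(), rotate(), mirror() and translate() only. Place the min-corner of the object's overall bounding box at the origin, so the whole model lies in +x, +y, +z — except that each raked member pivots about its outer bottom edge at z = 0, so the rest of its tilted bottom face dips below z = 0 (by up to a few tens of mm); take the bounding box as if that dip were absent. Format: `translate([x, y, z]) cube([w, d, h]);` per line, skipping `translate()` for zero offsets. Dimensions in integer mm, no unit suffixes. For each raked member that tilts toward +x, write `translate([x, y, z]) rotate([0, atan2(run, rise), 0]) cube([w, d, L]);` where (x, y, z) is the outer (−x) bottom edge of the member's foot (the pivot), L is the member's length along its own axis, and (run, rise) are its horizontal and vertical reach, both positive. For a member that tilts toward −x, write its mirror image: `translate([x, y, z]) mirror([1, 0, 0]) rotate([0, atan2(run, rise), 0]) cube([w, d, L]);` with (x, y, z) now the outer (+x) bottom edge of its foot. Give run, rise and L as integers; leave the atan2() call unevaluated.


translate([126, 0, 560]) cube([107, 1321, 79]);
translate([0, 116, 0]) rotate([0, atan2(126, 560), 0]) cube([27, 32, 574]);
translate([359, 116, 0]) mirror([1, 0, 0]) rotate([0, atan2(126, 560), 0]) cube([27, 32, 574]);
translate([0, 1173, 0]) rotate([0, atan2(126, 560), 0]) cube([27, 32, 574]);
translate([359, 1173, 0]) mirror([1, 0, 0]) rotate([0, atan2(126, 560), 0]) cube([27, 32, 574]);


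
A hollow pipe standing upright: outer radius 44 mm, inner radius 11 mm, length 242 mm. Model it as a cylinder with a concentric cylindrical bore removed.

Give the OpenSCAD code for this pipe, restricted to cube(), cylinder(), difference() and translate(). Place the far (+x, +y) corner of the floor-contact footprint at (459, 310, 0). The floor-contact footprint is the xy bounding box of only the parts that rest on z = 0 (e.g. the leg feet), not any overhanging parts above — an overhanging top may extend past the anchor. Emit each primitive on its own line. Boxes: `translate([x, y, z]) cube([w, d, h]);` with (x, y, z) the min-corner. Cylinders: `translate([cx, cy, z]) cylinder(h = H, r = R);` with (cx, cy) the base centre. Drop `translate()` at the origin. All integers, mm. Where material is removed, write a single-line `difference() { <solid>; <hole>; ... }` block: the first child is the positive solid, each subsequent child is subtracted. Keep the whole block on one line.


difference() { translate([415, 266, 0]) cylinder(h = 242, r = 44); translate([415, 266, 0]) cylinder(h = 242, r = 11); }


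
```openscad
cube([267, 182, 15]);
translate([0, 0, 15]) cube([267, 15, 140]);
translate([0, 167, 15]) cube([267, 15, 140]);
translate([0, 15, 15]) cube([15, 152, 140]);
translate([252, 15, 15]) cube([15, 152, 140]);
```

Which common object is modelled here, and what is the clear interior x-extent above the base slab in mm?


An open box. The internal width is 237 mm.

A 267×182 base slab with four walls standing on it — an open box. The base is 267 mm wide and the walls are 15 mm thick, so the internal width is 267 − 2 × 15 = 237 mm.


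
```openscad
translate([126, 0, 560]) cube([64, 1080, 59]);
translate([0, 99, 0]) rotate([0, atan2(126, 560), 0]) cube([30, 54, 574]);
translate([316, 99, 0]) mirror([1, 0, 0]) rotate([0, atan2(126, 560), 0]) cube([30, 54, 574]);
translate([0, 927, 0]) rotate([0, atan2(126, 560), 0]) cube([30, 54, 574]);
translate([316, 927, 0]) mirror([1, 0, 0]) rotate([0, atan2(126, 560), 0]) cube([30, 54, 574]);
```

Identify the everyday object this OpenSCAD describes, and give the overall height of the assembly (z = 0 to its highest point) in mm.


A sawhorse. The overall height is 619 mm.

A beam across two mirrored pairs of raked legs — a sawhorse. The beam's underside is at z = 560 (matching the legs' vertical rise in atan2(126, 560)) and the beam is 59 mm tall, so its top is at 560 + 59 = 619 mm. The raked legs top out at the beam's underside, so that is the highest point.


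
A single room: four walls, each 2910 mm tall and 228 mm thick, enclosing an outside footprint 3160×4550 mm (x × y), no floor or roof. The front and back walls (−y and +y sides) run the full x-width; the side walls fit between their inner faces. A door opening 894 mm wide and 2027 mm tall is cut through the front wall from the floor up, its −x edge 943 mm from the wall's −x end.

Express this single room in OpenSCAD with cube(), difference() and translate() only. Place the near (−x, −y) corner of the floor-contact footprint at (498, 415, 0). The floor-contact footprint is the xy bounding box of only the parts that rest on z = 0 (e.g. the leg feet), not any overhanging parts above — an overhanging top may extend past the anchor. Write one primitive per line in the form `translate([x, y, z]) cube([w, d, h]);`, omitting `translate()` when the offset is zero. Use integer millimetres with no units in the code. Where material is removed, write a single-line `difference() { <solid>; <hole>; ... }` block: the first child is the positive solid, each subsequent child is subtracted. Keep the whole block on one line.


difference() { translate([498, 415, 0]) cube([3160, 228, 2910]); translate([1441, 415, 0]) cube([894, 228, 2027]); }
translate([498, 4737, 0]) cube([3160, 228, 2910]);
translate([498, 643, 0]) cube([228, 4094, 2910]);
translate([3430, 643, 0]) cube([228, 4094, 2910]);


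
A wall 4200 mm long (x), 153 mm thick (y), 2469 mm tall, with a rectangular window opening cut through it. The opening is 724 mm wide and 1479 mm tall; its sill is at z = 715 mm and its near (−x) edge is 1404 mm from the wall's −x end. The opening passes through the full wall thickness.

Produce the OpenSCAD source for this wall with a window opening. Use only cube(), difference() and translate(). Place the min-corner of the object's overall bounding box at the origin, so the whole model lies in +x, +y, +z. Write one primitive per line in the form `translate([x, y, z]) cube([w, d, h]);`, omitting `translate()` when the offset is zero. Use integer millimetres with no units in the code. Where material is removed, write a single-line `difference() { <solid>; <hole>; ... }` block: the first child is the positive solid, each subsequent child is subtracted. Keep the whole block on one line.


difference() { cube([4200, 153, 2469]); translate([1404, 0, 715]) cube([724, 153, 1479]); }


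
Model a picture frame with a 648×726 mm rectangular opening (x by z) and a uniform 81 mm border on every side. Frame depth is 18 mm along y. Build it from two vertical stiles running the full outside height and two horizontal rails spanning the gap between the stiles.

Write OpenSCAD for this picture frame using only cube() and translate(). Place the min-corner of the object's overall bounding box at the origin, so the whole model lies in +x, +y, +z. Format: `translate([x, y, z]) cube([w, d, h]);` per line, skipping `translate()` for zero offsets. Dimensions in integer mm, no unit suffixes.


cube([81, 18, 888]);
translate([729, 0, 0]) cube([81, 18, 888]);
translate([81, 0, 0]) cube([648, 18, 81]);
translate([81, 0, 807]) cube([648, 18, 81]);


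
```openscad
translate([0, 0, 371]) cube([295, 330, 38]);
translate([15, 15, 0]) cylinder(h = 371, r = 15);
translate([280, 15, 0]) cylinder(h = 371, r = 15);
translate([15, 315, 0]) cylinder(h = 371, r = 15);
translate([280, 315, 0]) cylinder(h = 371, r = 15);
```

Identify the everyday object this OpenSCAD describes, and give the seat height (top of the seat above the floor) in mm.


A stool. The seat height is 409 mm.

A 295×330×38 slab at z = 371 on four corner cylinders — a stool. The seat top is 371 + 38 = 409 mm.


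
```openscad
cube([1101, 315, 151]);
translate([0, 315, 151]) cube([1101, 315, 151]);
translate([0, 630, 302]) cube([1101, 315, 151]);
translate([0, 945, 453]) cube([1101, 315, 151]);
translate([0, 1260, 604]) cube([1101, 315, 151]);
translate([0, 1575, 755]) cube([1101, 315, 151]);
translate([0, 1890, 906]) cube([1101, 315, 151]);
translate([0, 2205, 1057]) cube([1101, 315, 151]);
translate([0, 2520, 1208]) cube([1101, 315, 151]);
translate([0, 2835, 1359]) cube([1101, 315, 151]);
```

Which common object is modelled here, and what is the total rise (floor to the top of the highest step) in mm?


A staircase. The total rise is 1510 mm.

10 identical blocks, each offset up and back from the previous — a staircase. Each step is 151 mm tall and there are 10 of them, so the total rise is 10 × 151 = 1510 mm.


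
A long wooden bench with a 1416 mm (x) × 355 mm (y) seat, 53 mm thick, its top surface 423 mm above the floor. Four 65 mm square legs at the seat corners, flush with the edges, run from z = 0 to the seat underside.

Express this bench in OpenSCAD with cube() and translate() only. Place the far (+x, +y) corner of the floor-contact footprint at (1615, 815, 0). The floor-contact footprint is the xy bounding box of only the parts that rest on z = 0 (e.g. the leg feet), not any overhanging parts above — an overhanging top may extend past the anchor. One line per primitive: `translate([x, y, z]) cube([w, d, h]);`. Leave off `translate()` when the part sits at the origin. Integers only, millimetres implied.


translate([199, 460, 370]) cube([1416, 355, 53]);
translate([199, 460, 0]) cube([65, 65, 370]);
translate([199, 750, 0]) cube([65, 65, 370]);
translate([1550, 460, 0]) cube([65, 65, 370]);
translate([1550, 750, 0]) cube([65, 65, 370]);


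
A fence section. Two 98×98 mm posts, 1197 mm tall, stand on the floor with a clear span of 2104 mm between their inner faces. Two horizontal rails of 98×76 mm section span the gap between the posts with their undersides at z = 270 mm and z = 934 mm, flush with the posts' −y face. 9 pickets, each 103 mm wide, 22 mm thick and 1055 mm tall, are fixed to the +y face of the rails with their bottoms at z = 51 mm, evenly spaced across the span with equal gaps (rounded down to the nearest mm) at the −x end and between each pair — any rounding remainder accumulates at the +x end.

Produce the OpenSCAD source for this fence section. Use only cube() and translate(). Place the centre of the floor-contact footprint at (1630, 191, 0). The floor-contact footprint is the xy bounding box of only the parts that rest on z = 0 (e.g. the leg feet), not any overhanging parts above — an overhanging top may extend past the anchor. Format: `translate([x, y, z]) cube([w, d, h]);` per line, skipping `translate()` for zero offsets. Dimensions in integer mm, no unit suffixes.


translate([480, 142, 0]) cube([98, 98, 1197]);
translate([2682, 142, 0]) cube([98, 98, 1197]);
translate([578, 142, 270]) cube([2104, 98, 76]);
translate([578, 142, 934]) cube([2104, 98, 76]);
translate([695, 240, 51]) cube([103, 22, 1055]);
translate([915, 240, 51]) cube([103, 22, 1055]);
translate([1135, 240, 51]) cube([103, 22, 1055]);
translate([1355, 240, 51]) cube([103, 22, 1055]);
translate([1575, 240, 51]) cube([103, 22, 1055]);
translate([1795, 240, 51]) cube([103, 22, 1055]);
translate([2015, 240, 51]) cube([103, 22, 1055]);
translate([2235, 240, 51]) cube([103, 22, 1055]);
translate([2455, 240, 51]) cube([103, 22, 1055]);


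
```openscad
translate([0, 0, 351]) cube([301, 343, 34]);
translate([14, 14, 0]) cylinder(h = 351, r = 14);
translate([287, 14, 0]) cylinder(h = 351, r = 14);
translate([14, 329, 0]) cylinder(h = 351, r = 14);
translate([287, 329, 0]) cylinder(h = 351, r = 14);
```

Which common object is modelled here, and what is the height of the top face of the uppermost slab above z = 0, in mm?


A stool. The seat height is 385 mm.

A 301×343×34 slab at z = 351 on four corner cylinders — a stool. The seat top is 351 + 34 = 385 mm.


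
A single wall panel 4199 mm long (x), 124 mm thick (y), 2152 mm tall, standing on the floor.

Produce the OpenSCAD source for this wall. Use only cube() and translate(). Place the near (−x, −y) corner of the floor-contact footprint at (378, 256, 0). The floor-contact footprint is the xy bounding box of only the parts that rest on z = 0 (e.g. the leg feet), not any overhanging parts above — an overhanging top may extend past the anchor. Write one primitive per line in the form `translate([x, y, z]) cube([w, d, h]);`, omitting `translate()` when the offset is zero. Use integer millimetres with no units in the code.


translate([378, 256, 0]) cube([4199, 124, 2152]);


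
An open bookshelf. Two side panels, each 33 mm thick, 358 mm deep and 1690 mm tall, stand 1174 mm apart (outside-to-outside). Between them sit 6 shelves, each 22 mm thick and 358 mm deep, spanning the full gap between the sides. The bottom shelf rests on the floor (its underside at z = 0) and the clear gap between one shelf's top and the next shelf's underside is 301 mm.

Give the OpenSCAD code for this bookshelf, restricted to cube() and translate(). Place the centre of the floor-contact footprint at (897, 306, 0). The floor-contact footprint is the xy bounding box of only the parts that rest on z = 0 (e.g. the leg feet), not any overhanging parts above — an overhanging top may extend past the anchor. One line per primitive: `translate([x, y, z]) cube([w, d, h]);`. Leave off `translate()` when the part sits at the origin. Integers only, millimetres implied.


translate([310, 127, 0]) cube([33, 358, 1690]);
translate([1451, 127, 0]) cube([33, 358, 1690]);
translate([343, 127, 0]) cube([1108, 358, 22]);
translate([343, 127, 323]) cube([1108, 358, 22]);
translate([343, 127, 646]) cube([1108, 358, 22]);
translate([343, 127, 969]) cube([1108, 358, 22]);
translate([343, 127, 1292]) cube([1108, 358, 22]);
translate([343, 127, 1615]) cube([1108, 358, 22]);


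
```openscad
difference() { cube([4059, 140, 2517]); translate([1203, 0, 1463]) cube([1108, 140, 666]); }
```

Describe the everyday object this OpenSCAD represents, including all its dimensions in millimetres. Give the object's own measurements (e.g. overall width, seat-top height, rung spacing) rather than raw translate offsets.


A wall 4059 mm long (x), 140 mm thick (y), 2517 mm tall, with a rectangular window opening cut through it. The opening is 1108 mm wide and 666 mm tall; its sill is at z = 1463 mm and its near (−x) edge is 1203 mm from the wall's −x end. The opening passes through the full wall thickness.


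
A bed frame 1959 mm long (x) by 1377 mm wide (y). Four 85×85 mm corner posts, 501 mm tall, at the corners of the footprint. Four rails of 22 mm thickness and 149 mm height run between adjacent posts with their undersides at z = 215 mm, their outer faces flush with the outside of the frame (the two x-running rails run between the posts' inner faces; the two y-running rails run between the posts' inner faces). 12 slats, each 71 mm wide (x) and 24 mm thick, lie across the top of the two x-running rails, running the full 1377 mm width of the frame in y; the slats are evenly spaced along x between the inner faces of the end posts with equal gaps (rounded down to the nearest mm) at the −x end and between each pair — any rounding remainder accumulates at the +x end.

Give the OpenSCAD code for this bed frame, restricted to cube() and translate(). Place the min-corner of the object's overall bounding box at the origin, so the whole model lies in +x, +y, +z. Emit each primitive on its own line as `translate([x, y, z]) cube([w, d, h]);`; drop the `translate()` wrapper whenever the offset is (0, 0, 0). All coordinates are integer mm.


cube([85, 85, 501]);
translate([0, 1292, 0]) cube([85, 85, 501]);
translate([1874, 0, 0]) cube([85, 85, 501]);
translate([1874, 1292, 0]) cube([85, 85, 501]);
translate([85, 0, 215]) cube([1789, 22, 149]);
translate([85, 1355, 215]) cube([1789, 22, 149]);
translate([0, 85, 215]) cube([22, 1207, 149]);
translate([1937, 85, 215]) cube([22, 1207, 149]);
translate([157, 0, 364]) cube([71, 1377, 24]);
translate([300, 0, 364]) cube([71, 1377, 24]);
translate([443, 0, 364]) cube([71, 1377, 24]);
translate([586, 0, 364]) cube([71, 1377, 24]);
translate([729, 0, 364]) cube([71, 1377, 24]);
translate([872, 0, 364]) cube([71, 1377, 24]);
translate([1015, 0, 364]) cube([71, 1377, 24]);
translate([1158, 0, 364]) cube([71, 1377, 24]);
translate([1301, 0, 364]) cube([71, 1377, 24]);
translate([1444, 0, 364]) cube([71, 1377, 24]);
translate([1587, 0, 364]) cube([71, 1377, 24]);
translate([1730, 0, 364]) cube([71, 1377, 24]);


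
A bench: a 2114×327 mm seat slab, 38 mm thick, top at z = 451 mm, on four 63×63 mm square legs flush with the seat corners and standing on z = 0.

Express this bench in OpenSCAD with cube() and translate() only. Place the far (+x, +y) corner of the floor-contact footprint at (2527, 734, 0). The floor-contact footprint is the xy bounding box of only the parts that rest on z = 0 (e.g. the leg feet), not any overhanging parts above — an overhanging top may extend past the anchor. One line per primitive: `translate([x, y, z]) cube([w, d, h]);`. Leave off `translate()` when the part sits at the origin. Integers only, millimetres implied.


// leg_h = 451 − 38 = 413
translate([413, 407, 413]) cube([2114, 327, 38]);
translate([413, 407, 0]) cube([63, 63, 413]);
translate([413, 671, 0]) cube([63, 63, 413]);
translate([2464, 407, 0]) cube([63, 63, 413]);
translate([2464, 671, 0]) cube([63, 63, 413]);


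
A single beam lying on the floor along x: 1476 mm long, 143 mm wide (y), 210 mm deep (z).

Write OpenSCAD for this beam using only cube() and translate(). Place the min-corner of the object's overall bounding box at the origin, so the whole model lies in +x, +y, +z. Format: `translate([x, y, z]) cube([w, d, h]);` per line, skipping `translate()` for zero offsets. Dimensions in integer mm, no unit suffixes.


cube([1476, 143, 210]);


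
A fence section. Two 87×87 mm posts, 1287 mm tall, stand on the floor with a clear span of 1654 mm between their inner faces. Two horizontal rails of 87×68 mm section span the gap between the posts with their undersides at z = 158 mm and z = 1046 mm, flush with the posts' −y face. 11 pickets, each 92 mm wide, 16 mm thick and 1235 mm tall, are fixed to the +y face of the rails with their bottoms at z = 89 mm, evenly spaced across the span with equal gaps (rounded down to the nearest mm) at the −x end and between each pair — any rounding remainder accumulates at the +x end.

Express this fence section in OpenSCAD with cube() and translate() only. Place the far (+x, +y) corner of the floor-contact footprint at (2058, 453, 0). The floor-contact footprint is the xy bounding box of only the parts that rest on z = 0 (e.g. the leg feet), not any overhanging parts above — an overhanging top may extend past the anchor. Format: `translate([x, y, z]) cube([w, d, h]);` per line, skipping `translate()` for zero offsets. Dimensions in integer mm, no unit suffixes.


translate([230, 366, 0]) cube([87, 87, 1287]);
translate([1971, 366, 0]) cube([87, 87, 1287]);
translate([317, 366, 158]) cube([1654, 87, 68]);
translate([317, 366, 1046]) cube([1654, 87, 68]);
translate([370, 453, 89]) cube([92, 16, 1235]);
translate([515, 453, 89]) cube([92, 16, 1235]);
translate([660, 453, 89]) cube([92, 16, 1235]);
translate([805, 453, 89]) cube([92, 16, 1235]);
translate([950, 453, 89]) cube([92, 16, 1235]);
translate([1095, 453, 89]) cube([92, 16, 1235]);
translate([1240, 453, 89]) cube([92, 16, 1235]);
translate([1385, 453, 89]) cube([92, 16, 1235]);
translate([1530, 453, 89]) cube([92, 16, 1235]);
translate([1675, 453, 89]) cube([92, 16, 1235]);
translate([1820, 453, 89]) cube([92, 16, 1235]);


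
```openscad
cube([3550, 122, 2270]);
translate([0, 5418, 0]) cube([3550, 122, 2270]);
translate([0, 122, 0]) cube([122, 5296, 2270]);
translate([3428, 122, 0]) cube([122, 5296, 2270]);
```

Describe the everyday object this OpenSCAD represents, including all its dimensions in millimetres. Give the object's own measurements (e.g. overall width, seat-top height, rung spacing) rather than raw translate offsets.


The wall frame of a small rectangular building: four walls, each 2270 mm tall and 122 mm thick, enclosing a footprint 3550 mm (x) by 5540 mm (y) outside-to-outside, with no floor or roof. The front and back walls (the −y and +y sides) span the full width; the two side walls fit between them.


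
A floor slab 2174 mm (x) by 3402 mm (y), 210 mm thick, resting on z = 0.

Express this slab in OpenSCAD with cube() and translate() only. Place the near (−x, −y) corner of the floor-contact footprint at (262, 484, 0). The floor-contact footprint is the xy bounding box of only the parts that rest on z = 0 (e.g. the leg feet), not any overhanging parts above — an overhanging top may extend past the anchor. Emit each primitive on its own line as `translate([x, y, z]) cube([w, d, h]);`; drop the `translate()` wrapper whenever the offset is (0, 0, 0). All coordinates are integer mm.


translate([262, 484, 0]) cube([2174, 3402, 210]);


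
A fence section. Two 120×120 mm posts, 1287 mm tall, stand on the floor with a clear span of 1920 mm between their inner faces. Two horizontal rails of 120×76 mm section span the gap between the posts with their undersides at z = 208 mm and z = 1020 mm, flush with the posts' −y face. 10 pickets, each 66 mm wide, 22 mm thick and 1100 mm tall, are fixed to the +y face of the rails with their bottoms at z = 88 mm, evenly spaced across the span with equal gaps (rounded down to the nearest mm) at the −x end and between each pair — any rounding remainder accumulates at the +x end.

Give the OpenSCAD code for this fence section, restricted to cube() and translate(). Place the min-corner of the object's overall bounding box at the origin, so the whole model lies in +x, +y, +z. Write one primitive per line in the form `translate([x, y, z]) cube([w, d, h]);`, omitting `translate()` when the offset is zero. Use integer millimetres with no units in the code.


cube([120, 120, 1287]);
translate([2040, 0, 0]) cube([120, 120, 1287]);
translate([120, 0, 208]) cube([1920, 120, 76]);
translate([120, 0, 1020]) cube([1920, 120, 76]);
translate([234, 120, 88]) cube([66, 22, 1100]);
translate([414, 120, 88]) cube([66, 22, 1100]);
translate([594, 120, 88]) cube([66, 22, 1100]);
translate([774, 120, 88]) cube([66, 22, 1100]);
translate([954, 120, 88]) cube([66, 22, 1100]);
translate([1134, 120, 88]) cube([66, 22, 1100]);
translate([1314, 120, 88]) cube([66, 22, 1100]);
translate([1494, 120, 88]) cube([66, 22, 1100]);
translate([1674, 120, 88]) cube([66, 22, 1100]);
translate([1854, 120, 88]) cube([66, 22, 1100]);


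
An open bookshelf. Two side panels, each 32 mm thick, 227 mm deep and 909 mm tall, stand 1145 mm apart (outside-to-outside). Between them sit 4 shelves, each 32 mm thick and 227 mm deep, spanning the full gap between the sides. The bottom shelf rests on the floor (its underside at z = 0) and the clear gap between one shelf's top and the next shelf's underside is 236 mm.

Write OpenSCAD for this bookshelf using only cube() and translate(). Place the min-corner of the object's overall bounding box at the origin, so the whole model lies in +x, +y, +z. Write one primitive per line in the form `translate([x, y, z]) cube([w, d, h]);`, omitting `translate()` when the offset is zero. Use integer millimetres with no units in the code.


cube([32, 227, 909]);
translate([1113, 0, 0]) cube([32, 227, 909]);
translate([32, 0, 0]) cube([1081, 227, 32]);
translate([32, 0, 268]) cube([1081, 227, 32]);
translate([32, 0, 536]) cube([1081, 227, 32]);
translate([32, 0, 804]) cube([1081, 227, 32]);


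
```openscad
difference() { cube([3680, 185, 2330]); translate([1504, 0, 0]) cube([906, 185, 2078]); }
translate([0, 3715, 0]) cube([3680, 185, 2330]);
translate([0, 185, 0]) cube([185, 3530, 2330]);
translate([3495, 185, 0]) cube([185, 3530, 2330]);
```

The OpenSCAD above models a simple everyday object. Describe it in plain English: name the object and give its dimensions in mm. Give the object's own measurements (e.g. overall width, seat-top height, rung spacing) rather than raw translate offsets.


A single room: four walls, each 2330 mm tall and 185 mm thick, enclosing an outside footprint 3680×3900 mm (x × y), no floor or roof. The front and back walls (−y and +y sides) run the full x-width; the side walls fit between their inner faces. A door opening 906 mm wide and 2078 mm tall is cut through the front wall from the floor up, its −x edge 1504 mm from the wall's −x end.


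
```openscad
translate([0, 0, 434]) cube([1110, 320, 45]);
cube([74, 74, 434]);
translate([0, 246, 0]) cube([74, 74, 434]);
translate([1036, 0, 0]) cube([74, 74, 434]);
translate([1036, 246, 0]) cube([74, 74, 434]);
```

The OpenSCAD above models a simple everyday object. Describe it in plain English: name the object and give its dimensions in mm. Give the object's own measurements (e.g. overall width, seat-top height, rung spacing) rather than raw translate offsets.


A long wooden bench with a 1110 mm (x) × 320 mm (y) seat, 45 mm thick, its top surface 479 mm above the floor. Four 74 mm square legs at the seat corners, flush with the edges, run from z = 0 to the seat underside.


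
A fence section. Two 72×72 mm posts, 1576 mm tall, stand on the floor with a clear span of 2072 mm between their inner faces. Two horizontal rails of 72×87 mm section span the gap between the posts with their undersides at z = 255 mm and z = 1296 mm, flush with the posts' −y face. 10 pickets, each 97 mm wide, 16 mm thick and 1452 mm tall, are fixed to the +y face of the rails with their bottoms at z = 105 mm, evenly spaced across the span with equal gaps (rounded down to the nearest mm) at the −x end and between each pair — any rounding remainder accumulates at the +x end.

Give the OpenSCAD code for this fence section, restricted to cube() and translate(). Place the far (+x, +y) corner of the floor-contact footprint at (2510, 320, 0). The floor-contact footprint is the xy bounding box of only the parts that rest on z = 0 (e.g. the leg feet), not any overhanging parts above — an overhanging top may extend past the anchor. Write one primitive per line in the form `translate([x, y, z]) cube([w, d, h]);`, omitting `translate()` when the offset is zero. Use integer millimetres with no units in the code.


translate([294, 248, 0]) cube([72, 72, 1576]);
translate([2438, 248, 0]) cube([72, 72, 1576]);
translate([366, 248, 255]) cube([2072, 72, 87]);
translate([366, 248, 1296]) cube([2072, 72, 87]);
translate([466, 320, 105]) cube([97, 16, 1452]);
translate([663, 320, 105]) cube([97, 16, 1452]);
translate([860, 320, 105]) cube([97, 16, 1452]);
translate([1057, 320, 105]) cube([97, 16, 1452]);
translate([1254, 320, 105]) cube([97, 16, 1452]);
translate([1451, 320, 105]) cube([97, 16, 1452]);
translate([1648, 320, 105]) cube([97, 16, 1452]);
translate([1845, 320, 105]) cube([97, 16, 1452]);
translate([2042, 320, 105]) cube([97, 16, 1452]);
translate([2239, 320, 105]) cube([97, 16, 1452]);


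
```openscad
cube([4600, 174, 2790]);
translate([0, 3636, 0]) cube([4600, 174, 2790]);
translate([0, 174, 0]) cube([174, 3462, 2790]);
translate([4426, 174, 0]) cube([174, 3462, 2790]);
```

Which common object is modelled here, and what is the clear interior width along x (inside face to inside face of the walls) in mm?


A house (or room) frame. The interior width is 4252 mm.

Four 2790 mm walls enclosing a rectangle with no floor or roof — a room or house frame. Outside width is 4600 mm and wall thickness is 174 mm, so the interior width is 4600 − 2 × 174 = 4252 mm.


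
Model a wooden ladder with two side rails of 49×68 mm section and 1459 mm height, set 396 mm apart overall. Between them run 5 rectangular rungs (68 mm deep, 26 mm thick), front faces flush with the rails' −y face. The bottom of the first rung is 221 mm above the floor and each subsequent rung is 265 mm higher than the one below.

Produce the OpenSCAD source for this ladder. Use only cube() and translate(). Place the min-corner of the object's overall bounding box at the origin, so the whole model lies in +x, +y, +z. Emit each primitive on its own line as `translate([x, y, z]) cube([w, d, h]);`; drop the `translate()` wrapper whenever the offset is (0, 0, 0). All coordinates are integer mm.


cube([49, 68, 1459]);
translate([347, 0, 0]) cube([49, 68, 1459]);
translate([49, 0, 221]) cube([298, 68, 26]);
translate([49, 0, 486]) cube([298, 68, 26]);
translate([49, 0, 751]) cube([298, 68, 26]);
translate([49, 0, 1016]) cube([298, 68, 26]);
translate([49, 0, 1281]) cube([298, 68, 26]);


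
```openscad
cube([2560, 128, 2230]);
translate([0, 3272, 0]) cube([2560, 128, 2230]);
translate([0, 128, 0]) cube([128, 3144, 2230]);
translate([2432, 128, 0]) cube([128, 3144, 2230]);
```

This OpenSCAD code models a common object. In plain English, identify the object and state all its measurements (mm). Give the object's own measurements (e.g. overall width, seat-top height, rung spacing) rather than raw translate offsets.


The wall frame of a small rectangular building: four walls, each 2230 mm tall and 128 mm thick, enclosing a footprint 2560 mm (x) by 3400 mm (y) outside-to-outside, with no floor or roof. The front and back walls (the −y and +y sides) span the full width; the two side walls fit between them.


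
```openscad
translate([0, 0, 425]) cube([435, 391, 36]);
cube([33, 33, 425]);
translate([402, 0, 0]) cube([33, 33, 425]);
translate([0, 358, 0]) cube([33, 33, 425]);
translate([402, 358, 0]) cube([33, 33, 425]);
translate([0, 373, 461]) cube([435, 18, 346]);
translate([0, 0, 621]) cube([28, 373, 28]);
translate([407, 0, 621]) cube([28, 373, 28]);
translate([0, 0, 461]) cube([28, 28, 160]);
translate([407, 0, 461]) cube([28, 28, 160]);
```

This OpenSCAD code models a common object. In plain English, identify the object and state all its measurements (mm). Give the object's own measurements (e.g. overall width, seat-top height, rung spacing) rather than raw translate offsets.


A chair. The seat is a 435×391×36 mm slab with its top at z = 461 mm, on four 33×33 mm corner legs (flush with the seat edges, standing on z = 0). A flat backrest 18 mm thick, 346 mm tall, spans the full seat width and rises from the seat top along its +y edge, rear face flush with the rear of the seat. Two armrests of 28×28 mm section run along each side from the seat's front edge to the front of the backrest, top faces 188 mm above the seat top and outer faces flush with the seat's x-edges; a 28×28 mm post under the front of each armrest stands on the seat at the front corner.


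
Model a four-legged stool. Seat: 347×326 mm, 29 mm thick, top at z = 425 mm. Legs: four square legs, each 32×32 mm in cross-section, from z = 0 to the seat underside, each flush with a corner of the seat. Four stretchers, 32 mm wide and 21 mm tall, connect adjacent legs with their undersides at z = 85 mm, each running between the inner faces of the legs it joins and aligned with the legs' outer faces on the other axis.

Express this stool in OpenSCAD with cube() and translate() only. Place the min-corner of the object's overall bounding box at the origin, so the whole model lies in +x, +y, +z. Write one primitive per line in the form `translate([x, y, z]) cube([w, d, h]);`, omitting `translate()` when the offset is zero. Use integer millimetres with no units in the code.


translate([0, 0, 396]) cube([347, 326, 29]);
cube([32, 32, 396]);
translate([315, 0, 0]) cube([32, 32, 396]);
translate([0, 294, 0]) cube([32, 32, 396]);
translate([315, 294, 0]) cube([32, 32, 396]);
translate([32, 0, 85]) cube([283, 32, 21]);
translate([32, 294, 85]) cube([283, 32, 21]);
translate([0, 32, 85]) cube([32, 262, 21]);
translate([315, 32, 85]) cube([32, 262, 21]);


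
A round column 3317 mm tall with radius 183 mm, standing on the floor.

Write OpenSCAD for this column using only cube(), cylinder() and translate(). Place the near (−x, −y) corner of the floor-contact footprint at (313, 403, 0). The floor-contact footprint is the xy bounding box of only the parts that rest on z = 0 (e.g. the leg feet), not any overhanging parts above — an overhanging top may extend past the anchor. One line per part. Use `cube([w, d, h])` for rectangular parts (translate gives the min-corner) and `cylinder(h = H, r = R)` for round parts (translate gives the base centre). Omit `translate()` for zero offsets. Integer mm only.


translate([496, 586, 0]) cylinder(h = 3317, r = 183);


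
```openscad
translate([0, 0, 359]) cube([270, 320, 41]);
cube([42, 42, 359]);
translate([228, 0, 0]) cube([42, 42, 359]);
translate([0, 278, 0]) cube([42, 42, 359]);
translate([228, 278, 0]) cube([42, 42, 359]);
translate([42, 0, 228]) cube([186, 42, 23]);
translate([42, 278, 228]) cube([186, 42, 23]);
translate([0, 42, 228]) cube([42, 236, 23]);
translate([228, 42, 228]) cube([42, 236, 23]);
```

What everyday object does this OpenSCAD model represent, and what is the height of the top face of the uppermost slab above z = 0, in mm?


A stool. The seat height is 400 mm.

A 270×320×41 slab at z = 359 on four corner posts — a stool. The seat top is 359 + 41 = 400 mm.


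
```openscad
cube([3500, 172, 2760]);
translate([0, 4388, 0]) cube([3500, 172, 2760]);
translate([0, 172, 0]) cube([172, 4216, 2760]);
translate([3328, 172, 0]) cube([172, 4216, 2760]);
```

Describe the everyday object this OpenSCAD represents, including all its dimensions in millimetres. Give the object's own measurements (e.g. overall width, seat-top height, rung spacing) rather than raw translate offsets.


The wall frame of a small rectangular building: four walls, each 2760 mm tall and 172 mm thick, enclosing a footprint 3500 mm (x) by 4560 mm (y) outside-to-outside, with no floor or roof. The front and back walls (the −y and +y sides) span the full width; the two side walls fit between them.


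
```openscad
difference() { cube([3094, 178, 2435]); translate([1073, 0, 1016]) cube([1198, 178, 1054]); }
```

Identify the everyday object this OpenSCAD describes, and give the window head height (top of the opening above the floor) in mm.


A wall with a window opening. The window head height is 2070 mm.

A wall with a rectangular opening subtracted — a window. Sill at z = 1016, opening 1054 mm tall, so the head is at 1016 + 1054 = 2070 mm.


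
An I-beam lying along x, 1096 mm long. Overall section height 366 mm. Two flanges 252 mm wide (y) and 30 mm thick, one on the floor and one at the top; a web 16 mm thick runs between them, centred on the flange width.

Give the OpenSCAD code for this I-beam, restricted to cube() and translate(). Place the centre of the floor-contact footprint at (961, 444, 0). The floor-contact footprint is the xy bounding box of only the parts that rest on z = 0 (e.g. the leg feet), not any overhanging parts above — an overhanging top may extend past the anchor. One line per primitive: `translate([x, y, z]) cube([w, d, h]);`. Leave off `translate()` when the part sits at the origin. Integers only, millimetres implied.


translate([413, 318, 0]) cube([1096, 252, 30]);
translate([413, 436, 30]) cube([1096, 16, 306]);
translate([413, 318, 336]) cube([1096, 252, 30]);


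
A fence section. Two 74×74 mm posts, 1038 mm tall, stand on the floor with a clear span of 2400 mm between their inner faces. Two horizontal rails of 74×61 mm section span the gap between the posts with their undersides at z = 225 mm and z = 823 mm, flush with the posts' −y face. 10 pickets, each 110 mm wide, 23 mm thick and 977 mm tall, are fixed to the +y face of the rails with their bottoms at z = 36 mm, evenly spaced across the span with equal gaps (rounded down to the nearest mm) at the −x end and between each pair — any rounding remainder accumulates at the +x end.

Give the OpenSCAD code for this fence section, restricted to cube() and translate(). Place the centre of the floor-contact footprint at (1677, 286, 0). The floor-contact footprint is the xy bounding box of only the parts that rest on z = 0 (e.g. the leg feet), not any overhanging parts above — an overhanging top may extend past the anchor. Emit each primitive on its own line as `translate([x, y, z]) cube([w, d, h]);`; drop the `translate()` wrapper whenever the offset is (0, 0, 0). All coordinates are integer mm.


translate([403, 249, 0]) cube([74, 74, 1038]);
translate([2877, 249, 0]) cube([74, 74, 1038]);
translate([477, 249, 225]) cube([2400, 74, 61]);
translate([477, 249, 823]) cube([2400, 74, 61]);
translate([595, 323, 36]) cube([110, 23, 977]);
translate([823, 323, 36]) cube([110, 23, 977]);
translate([1051, 323, 36]) cube([110, 23, 977]);
translate([1279, 323, 36]) cube([110, 23, 977]);
translate([1507, 323, 36]) cube([110, 23, 977]);
translate([1735, 323, 36]) cube([110, 23, 977]);
translate([1963, 323, 36]) cube([110, 23, 977]);
translate([2191, 323, 36]) cube([110, 23, 977]);
translate([2419, 323, 36]) cube([110, 23, 977]);
translate([2647, 323, 36]) cube([110, 23, 977]);
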